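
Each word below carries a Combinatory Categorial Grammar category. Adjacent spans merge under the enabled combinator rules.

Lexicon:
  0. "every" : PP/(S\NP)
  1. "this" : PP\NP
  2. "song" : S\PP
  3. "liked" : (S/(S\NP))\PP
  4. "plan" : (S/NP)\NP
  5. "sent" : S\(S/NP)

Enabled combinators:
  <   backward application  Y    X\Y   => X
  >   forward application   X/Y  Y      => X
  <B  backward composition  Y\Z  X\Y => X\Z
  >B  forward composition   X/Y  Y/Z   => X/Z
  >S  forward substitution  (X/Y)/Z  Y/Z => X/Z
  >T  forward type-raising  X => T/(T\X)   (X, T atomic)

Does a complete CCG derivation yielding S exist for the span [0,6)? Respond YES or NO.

[0,6] S   >
  [0,4] S/(S\NP)   <
    [0,3] PP   >
      [0,1] "every" : PP/(S\NP)
      [1,3] S\NP   <B
        [1,2] "this" : PP\NP
        [2,3] "song" : S\PP
    [3,4] "liked" : (S/(S\NP))\PP
  [4,6] S\NP   <B
    [4,5] "plan" : (S/NP)\NP
    [5,6] "sent" : S\(S/NP)

YES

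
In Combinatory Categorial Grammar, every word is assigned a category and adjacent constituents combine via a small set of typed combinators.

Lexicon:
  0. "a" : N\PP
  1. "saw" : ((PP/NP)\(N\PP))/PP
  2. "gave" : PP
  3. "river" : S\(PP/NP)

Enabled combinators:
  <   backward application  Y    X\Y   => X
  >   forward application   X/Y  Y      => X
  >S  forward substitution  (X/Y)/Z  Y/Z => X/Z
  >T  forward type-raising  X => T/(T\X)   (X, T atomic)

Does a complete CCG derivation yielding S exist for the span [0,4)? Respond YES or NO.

[0,4] S   <
  [0,3] PP/NP   <
    [0,1] "a" : N\PP
    [1,3] (PP/NP)\(N\PP)   >
      [1,2] "saw" : ((PP/NP)\(N\PP))/PP
      [2,3] "gave" : PP
  [3,4] "river" : S\(PP/NP)

YES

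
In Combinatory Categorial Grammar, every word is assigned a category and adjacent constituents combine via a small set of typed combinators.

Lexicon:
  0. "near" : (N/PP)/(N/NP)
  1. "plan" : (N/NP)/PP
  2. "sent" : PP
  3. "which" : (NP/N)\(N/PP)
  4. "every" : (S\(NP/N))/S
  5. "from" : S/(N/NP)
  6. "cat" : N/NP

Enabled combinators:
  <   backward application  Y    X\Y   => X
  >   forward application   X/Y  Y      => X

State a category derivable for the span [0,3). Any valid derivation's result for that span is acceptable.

N/PP

[0,7] S   <
  [0,4] NP/N   <
    [0,3] N/PP   >
      [0,1] "near" : (N/PP)/(N/NP)
      [1,3] N/NP   >
        [1,2] "plan" : (N/NP)/PP
        [2,3] "sent" : PP
    [3,4] "which" : (NP/N)\(N/PP)
  [4,7] S\(NP/N)   >
    [4,5] "every" : (S\(NP/N))/S
    [5,7] S   >
      [5,6] "from" : S/(N/NP)
      [6,7] "cat" : N/NP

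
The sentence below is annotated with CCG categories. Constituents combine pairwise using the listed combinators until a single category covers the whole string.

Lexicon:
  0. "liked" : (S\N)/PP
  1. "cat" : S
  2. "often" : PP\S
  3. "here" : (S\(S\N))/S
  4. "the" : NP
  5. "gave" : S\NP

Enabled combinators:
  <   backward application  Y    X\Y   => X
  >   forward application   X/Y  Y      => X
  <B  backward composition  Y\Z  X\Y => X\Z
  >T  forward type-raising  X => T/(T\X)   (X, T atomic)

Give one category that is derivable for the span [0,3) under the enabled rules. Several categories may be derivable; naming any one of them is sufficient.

[0,6] S   <
  [0,3] S\N   >
    [0,1] "liked" : (S\N)/PP
    [1,3] PP   >
      [1,2] PP/(PP\S)   >T
        [1,2] "cat" : S
      [2,3] "often" : PP\S
  [3,6] S\(S\N)   >
    [3,4] "here" : (S\(S\N))/S
    [4,6] S   <
      [4,5] "the" : NP
      [5,6] "gave" : S\NP

S\N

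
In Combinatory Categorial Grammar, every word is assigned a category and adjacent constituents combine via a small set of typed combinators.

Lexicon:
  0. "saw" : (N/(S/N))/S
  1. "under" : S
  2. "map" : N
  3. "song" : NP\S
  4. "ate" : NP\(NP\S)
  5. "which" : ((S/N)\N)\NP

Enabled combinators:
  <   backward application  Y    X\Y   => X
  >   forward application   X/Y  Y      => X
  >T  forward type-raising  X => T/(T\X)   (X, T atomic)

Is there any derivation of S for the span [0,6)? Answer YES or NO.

NO

(N/(S/N))/S S N NP\S NP\(NP\S) ((S/N)\N)\NP
CKY chart[0,6] = {N, N/(N\N), NP/(NP\N), PP/(PP\N), S/(S\N)}; S ∉ chart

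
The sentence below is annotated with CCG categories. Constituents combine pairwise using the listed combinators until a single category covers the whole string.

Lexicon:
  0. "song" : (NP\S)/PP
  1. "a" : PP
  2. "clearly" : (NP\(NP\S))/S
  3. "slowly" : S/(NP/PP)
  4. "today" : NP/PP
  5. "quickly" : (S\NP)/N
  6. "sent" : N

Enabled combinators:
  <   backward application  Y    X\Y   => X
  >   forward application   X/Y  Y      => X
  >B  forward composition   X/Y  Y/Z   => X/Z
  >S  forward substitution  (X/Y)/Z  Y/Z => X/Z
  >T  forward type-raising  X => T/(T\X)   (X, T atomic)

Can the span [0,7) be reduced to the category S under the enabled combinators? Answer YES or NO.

[0,7] S   <
  [0,5] NP   <
    [0,2] NP\S   >
      [0,1] "song" : (NP\S)/PP
      [1,2] "a" : PP
    [2,5] NP\(NP\S)   >
      [2,3] "clearly" : (NP\(NP\S))/S
      [3,5] S   >
        [3,4] "slowly" : S/(NP/PP)
        [4,5] "today" : NP/PP
  [5,7] S\NP   >
    [5,6] "quickly" : (S\NP)/N
    [6,7] "sent" : N

YES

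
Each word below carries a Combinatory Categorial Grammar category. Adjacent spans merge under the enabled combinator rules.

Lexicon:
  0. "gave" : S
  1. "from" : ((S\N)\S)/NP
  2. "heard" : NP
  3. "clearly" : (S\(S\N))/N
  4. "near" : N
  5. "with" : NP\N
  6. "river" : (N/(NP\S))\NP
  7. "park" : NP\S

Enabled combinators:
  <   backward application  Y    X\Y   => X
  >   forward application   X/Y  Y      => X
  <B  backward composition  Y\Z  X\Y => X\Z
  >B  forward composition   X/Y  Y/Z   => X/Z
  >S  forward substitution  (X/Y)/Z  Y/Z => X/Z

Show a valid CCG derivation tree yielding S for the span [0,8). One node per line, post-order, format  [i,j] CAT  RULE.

[0,8] S   <
  [0,3] S\N   <
    [0,1] "gave" : S
    [1,3] (S\N)\S   >
      [1,2] "from" : ((S\N)\S)/NP
      [2,3] "heard" : NP
  [3,8] S\(S\N)   >
    [3,4] "clearly" : (S\(S\N))/N
    [4,8] N   >
      [4,7] N/(NP\S)   <
        [4,6] NP   <
          [4,5] "near" : N
          [5,6] "with" : NP\N
        [6,7] "river" : (N/(NP\S))\NP
      [7,8] "park" : NP\S

[0,1] S  lex  "gave"
[1,2] ((S\N)\S)/NP  lex  "from"
[2,3] NP  lex  "heard"
[1,3] (S\N)\S  >  k=2
[0,3] S\N  <  k=1
[3,4] (S\(S\N))/N  lex  "clearly"
[4,5] N  lex  "near"
[5,6] NP\N  lex  "with"
[4,6] NP  <  k=5
[6,7] (N/(NP\S))\NP  lex  "river"
[4,7] N/(NP\S)  <  k=6
[7,8] NP\S  lex  "park"
[4,8] N  >  k=7
[3,8] S\(S\N)  >  k=4
[0,8] S  <  k=3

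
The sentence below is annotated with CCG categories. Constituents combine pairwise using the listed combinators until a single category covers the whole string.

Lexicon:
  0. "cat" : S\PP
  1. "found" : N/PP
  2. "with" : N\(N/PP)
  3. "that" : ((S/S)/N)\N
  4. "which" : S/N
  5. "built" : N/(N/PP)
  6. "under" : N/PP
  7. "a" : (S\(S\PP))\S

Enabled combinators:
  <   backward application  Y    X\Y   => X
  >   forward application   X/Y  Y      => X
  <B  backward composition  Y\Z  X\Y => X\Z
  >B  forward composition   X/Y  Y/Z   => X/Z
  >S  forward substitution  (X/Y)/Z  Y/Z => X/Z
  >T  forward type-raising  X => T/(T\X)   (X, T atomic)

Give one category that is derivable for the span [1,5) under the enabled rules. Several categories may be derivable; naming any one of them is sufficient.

[0,8] S   <
  [0,1] "cat" : S\PP
  [1,8] S\(S\PP)   <
    [1,7] S   >
      [1,5] S/N   >S
        [1,4] (S/S)/N   <
          [1,3] N   <
            [1,2] "found" : N/PP
            [2,3] "with" : N\(N/PP)
          [3,4] "that" : ((S/S)/N)\N
        [4,5] "which" : S/N
      [5,7] N   >
        [5,6] "built" : N/(N/PP)
        [6,7] "under" : N/PP
    [7,8] "a" : (S\(S\PP))\S

S/N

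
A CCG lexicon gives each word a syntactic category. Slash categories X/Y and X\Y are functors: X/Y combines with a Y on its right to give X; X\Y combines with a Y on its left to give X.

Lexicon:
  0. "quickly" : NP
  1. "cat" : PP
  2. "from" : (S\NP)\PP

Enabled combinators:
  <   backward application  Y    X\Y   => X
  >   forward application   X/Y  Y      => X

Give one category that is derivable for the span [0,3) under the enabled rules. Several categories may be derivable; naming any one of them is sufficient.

[0,3] S   <
  [0,1] "quickly" : NP
  [1,3] S\NP   <
    [1,2] "cat" : PP
    [2,3] "from" : (S\NP)\PP

S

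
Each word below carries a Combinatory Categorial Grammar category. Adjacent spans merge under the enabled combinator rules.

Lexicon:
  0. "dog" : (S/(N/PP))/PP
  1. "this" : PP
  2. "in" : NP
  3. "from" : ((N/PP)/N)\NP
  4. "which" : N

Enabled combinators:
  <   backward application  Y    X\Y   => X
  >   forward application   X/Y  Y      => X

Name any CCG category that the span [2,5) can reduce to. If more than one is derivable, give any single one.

N/PP

[0,5] S   >
  [0,2] S/(N/PP)   >
    [0,1] "dog" : (S/(N/PP))/PP
    [1,2] "this" : PP
  [2,5] N/PP   >
    [2,4] (N/PP)/N   <
      [2,3] "in" : NP
      [3,4] "from" : ((N/PP)/N)\NP
    [4,5] "which" : N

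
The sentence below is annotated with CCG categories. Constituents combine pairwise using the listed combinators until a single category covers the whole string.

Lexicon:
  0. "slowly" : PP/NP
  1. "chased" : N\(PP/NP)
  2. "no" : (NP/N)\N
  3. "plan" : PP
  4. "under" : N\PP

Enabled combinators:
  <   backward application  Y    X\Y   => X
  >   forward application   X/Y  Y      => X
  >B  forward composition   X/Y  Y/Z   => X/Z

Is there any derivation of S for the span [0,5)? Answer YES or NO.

NO

PP/NP N\(PP/NP) (NP/N)\N PP N\PP
CKY chart[0,5] = {NP}; S ∉ chart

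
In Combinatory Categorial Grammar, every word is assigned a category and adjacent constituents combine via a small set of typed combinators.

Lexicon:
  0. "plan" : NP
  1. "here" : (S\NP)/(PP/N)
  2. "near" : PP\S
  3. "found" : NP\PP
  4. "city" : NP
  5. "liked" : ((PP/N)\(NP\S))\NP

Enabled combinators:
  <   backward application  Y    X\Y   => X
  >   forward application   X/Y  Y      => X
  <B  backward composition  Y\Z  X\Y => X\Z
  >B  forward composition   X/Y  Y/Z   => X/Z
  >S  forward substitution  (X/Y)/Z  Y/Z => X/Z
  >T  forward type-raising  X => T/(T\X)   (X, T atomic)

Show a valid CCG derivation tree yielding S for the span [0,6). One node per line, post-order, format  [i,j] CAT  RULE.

[0,6] S   <
  [0,1] "plan" : NP
  [1,6] S\NP   >
    [1,2] "here" : (S\NP)/(PP/N)
    [2,6] PP/N   <
      [2,4] NP\S   <B
        [2,3] "near" : PP\S
        [3,4] "found" : NP\PP
      [4,6] (PP/N)\(NP\S)   <
        [4,5] "city" : NP
        [5,6] "liked" : ((PP/N)\(NP\S))\NP

[0,1] NP  lex  "plan"
[1,2] (S\NP)/(PP/N)  lex  "here"
[2,3] PP\S  lex  "near"
[3,4] NP\PP  lex  "found"
[2,4] NP\S  <B  k=3
[4,5] NP  lex  "city"
[5,6] ((PP/N)\(NP\S))\NP  lex  "liked"
[4,6] (PP/N)\(NP\S)  <  k=5
[2,6] PP/N  <  k=4
[1,6] S\NP  >  k=2
[0,6] S  <  k=1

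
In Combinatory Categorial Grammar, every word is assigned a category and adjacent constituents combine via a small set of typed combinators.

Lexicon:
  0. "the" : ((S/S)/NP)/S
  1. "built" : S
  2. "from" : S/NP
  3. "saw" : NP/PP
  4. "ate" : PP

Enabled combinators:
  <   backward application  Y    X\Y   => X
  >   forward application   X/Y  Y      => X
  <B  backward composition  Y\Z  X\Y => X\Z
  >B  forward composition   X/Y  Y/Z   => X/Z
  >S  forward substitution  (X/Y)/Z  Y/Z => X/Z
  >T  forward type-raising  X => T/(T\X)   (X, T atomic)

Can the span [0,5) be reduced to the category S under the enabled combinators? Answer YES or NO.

[0,5] S   >
  [0,3] S/NP   >S
    [0,2] (S/S)/NP   >
      [0,1] "the" : ((S/S)/NP)/S
      [1,2] "built" : S
    [2,3] "from" : S/NP
  [3,5] NP   >
    [3,4] "saw" : NP/PP
    [4,5] "ate" : PP

YES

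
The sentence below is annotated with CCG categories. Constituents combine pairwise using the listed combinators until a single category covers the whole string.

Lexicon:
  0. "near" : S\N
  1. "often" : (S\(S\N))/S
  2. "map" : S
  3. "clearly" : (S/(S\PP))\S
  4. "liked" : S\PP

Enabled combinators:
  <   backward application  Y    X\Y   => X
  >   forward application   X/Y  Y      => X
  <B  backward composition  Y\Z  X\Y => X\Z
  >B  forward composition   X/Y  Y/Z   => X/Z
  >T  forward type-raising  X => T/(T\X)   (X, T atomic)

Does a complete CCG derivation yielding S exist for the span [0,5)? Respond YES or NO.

YES

[0,5] S   <
  [0,1] "near" : S\N
  [1,5] S\(S\N)   >
    [1,2] "often" : (S\(S\N))/S
    [2,5] S   >
      [2,4] S/(S\PP)   <
        [2,3] "map" : S
        [3,4] "clearly" : (S/(S\PP))\S
      [4,5] "liked" : S\PP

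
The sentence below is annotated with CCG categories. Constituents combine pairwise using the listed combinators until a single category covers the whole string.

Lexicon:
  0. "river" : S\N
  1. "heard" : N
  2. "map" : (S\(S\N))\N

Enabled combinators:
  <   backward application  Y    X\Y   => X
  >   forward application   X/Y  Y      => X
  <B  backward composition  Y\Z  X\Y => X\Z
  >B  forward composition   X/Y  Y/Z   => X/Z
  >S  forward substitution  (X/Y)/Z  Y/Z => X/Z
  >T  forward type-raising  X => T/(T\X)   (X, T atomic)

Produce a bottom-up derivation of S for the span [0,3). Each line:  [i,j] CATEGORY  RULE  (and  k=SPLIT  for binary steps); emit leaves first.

[0,3] S   <
  [0,1] "river" : S\N
  [1,3] S\(S\N)   <
    [1,2] "heard" : N
    [2,3] "map" : (S\(S\N))\N

[0,1] S\N  lex  "river"
[1,2] N  lex  "heard"
[2,3] (S\(S\N))\N  lex  "map"
[1,3] S\(S\N)  <  k=2
[0,3] S  <  k=1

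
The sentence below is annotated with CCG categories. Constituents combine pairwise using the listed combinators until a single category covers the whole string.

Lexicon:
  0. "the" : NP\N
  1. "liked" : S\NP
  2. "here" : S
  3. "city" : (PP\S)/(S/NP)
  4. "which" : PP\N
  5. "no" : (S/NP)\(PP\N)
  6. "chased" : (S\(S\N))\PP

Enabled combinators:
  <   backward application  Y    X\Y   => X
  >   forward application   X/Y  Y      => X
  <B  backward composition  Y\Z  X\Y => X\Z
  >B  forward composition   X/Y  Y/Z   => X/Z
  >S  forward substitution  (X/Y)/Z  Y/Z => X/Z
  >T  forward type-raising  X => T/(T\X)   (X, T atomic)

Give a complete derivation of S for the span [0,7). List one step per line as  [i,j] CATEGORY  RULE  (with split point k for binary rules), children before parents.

[0,1] NP\N  lex  "the"
[1,2] S\NP  lex  "liked"
[0,2] S\N  <B  k=1
[2,3] S  lex  "here"
[2,3] PP/(PP\S)  >T
[3,4] (PP\S)/(S/NP)  lex  "city"
[4,5] PP\N  lex  "which"
[5,6] (S/NP)\(PP\N)  lex  "no"
[4,6] S/NP  <  k=5
[3,6] PP\S  >  k=4
[2,6] PP  >  k=3
[6,7] (S\(S\N))\PP  lex  "chased"
[2,7] S\(S\N)  <  k=6
[0,7] S  <  k=2

[0,7] S   <
  [0,2] S\N   <B
    [0,1] "the" : NP\N
    [1,2] "liked" : S\NP
  [2,7] S\(S\N)   <
    [2,6] PP   >
      [2,3] PP/(PP\S)   >T
        [2,3] "here" : S
      [3,6] PP\S   >
        [3,4] "city" : (PP\S)/(S/NP)
        [4,6] S/NP   <
          [4,5] "which" : PP\N
          [5,6] "no" : (S/NP)\(PP\N)
    [6,7] "chased" : (S\(S\N))\PP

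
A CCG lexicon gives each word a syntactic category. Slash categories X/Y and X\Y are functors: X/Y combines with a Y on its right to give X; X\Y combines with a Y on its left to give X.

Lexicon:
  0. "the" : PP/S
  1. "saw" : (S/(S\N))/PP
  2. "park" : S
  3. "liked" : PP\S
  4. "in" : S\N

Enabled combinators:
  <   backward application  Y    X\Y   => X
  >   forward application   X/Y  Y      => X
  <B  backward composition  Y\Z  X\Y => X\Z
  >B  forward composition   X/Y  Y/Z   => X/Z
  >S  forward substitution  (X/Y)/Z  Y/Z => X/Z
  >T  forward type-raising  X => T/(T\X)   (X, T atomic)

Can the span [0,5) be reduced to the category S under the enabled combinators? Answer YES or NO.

PP/S (S/(S\N))/PP S PP\S S\N
CKY chart[0,5] = {N/(N\PP), NP/(NP\PP), PP, PP/(PP\PP), PP/(S\S), S/(S\PP)}; S ∉ chart

NO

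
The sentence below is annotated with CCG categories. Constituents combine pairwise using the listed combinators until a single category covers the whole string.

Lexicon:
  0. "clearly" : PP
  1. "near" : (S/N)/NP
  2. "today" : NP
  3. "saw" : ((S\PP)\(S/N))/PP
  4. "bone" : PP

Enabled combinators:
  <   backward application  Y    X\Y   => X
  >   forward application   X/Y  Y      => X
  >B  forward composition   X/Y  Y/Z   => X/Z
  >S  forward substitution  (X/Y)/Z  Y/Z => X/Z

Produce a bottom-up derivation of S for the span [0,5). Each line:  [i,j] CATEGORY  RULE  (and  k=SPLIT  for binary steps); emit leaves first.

[0,1] PP  lex  "clearly"
[1,2] (S/N)/NP  lex  "near"
[2,3] NP  lex  "today"
[1,3] S/N  >  k=2
[3,4] ((S\PP)\(S/N))/PP  lex  "saw"
[4,5] PP  lex  "bone"
[3,5] (S\PP)\(S/N)  >  k=4
[1,5] S\PP  <  k=3
[0,5] S  <  k=1

[0,5] S   <
  [0,1] "clearly" : PP
  [1,5] S\PP   <
    [1,3] S/N   >
      [1,2] "near" : (S/N)/NP
      [2,3] "today" : NP
    [3,5] (S\PP)\(S/N)   >
      [3,4] "saw" : ((S\PP)\(S/N))/PP
      [4,5] "bone" : PP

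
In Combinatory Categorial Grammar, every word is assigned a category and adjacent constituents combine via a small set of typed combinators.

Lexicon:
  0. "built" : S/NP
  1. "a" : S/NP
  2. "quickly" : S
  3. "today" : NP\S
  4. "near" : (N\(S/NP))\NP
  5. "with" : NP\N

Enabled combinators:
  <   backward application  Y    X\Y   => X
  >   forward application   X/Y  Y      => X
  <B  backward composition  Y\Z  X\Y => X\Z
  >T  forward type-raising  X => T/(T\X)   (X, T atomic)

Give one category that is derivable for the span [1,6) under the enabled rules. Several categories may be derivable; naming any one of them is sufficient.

[0,6] S   >
  [0,1] "built" : S/NP
  [1,6] NP   <
    [1,5] N   <
      [1,2] "a" : S/NP
      [2,5] N\(S/NP)   <
        [2,4] NP   <
          [2,3] "quickly" : S
          [3,4] "today" : NP\S
        [4,5] "near" : (N\(S/NP))\NP
    [5,6] "with" : NP\N

NP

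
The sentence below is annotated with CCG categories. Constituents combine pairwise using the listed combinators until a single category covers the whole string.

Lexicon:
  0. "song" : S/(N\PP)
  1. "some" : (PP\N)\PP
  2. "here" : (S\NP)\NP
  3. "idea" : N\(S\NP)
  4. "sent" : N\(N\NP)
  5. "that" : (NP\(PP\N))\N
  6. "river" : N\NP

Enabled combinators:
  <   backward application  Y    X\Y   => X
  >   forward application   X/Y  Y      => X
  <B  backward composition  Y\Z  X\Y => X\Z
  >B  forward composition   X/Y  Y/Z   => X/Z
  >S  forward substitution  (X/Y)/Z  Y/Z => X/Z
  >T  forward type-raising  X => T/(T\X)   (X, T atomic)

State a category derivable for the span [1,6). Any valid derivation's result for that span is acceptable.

[0,7] S   >
  [0,1] "song" : S/(N\PP)
  [1,7] N\PP   <B
    [1,6] NP\PP   <B
      [1,2] "some" : (PP\N)\PP
      [2,6] NP\(PP\N)   <
        [2,5] N   <
          [2,4] N\NP   <B
            [2,3] "here" : (S\NP)\NP
            [3,4] "idea" : N\(S\NP)
          [4,5] "sent" : N\(N\NP)
        [5,6] "that" : (NP\(PP\N))\N
    [6,7] "river" : N\NP

NP\PP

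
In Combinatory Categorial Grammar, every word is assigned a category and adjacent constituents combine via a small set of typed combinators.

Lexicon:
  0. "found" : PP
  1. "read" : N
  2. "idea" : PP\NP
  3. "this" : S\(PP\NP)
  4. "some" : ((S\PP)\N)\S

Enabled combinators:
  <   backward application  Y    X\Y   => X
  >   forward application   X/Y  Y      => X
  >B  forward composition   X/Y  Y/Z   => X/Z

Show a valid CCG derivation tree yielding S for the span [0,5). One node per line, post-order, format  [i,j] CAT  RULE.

[0,5] S   <
  [0,1] "found" : PP
  [1,5] S\PP   <
    [1,2] "read" : N
    [2,5] (S\PP)\N   <
      [2,4] S   <
        [2,3] "idea" : PP\NP
        [3,4] "this" : S\(PP\NP)
      [4,5] "some" : ((S\PP)\N)\S

[0,1] PP  lex  "found"
[1,2] N  lex  "read"
[2,3] PP\NP  lex  "idea"
[3,4] S\(PP\NP)  lex  "this"
[2,4] S  <  k=3
[4,5] ((S\PP)\N)\S  lex  "some"
[2,5] (S\PP)\N  <  k=4
[1,5] S\PP  <  k=2
[0,5] S  <  k=1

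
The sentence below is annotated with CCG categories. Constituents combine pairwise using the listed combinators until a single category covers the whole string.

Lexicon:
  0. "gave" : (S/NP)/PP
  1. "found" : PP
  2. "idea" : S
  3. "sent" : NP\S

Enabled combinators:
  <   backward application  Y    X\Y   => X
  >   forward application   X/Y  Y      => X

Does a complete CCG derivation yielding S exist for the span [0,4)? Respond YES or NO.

[0,4] S   >
  [0,2] S/NP   >
    [0,1] "gave" : (S/NP)/PP
    [1,2] "found" : PP
  [2,4] NP   <
    [2,3] "idea" : S
    [3,4] "sent" : NP\S

YES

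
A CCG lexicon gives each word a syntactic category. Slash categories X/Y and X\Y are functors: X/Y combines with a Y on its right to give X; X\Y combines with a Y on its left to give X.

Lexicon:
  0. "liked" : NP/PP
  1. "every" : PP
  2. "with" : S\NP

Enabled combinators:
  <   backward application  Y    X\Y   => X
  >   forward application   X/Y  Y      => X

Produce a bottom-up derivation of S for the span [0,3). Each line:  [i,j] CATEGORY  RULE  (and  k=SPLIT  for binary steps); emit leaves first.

[0,1] NP/PP  lex  "liked"
[1,2] PP  lex  "every"
[0,2] NP  >  k=1
[2,3] S\NP  lex  "with"
[0,3] S  <  k=2

[0,3] S   <
  [0,2] NP   >
    [0,1] "liked" : NP/PP
    [1,2] "every" : PP
  [2,3] "with" : S\NP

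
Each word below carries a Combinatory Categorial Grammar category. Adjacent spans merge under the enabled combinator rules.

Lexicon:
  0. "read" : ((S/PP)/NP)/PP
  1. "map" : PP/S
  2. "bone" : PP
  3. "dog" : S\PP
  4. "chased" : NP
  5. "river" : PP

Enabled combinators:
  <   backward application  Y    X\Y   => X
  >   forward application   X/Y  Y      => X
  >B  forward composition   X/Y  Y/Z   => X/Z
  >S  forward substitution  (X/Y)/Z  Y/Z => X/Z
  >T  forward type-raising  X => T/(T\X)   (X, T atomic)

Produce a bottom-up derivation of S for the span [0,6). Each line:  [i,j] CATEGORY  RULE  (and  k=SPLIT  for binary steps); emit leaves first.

[0,6] S   >
  [0,5] S/PP   >
    [0,4] (S/PP)/NP   >
      [0,1] "read" : ((S/PP)/NP)/PP
      [1,4] PP   >
        [1,2] "map" : PP/S
        [2,4] S   <
          [2,3] "bone" : PP
          [3,4] "dog" : S\PP
    [4,5] "chased" : NP
  [5,6] "river" : PP

[0,1] ((S/PP)/NP)/PP  lex  "read"
[1,2] PP/S  lex  "map"
[2,3] PP  lex  "bone"
[3,4] S\PP  lex  "dog"
[2,4] S  <  k=3
[1,4] PP  >  k=2
[0,4] (S/PP)/NP  >  k=1
[4,5] NP  lex  "chased"
[0,5] S/PP  >  k=4
[5,6] PP  lex  "river"
[0,6] S  >  k=5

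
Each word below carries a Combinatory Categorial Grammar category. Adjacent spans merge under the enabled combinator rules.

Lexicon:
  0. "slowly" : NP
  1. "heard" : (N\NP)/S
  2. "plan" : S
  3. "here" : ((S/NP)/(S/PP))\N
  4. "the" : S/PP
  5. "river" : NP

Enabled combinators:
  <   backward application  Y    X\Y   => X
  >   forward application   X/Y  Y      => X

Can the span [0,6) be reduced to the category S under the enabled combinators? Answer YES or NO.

[0,6] S   >
  [0,5] S/NP   >
    [0,4] (S/NP)/(S/PP)   <
      [0,3] N   <
        [0,1] "slowly" : NP
        [1,3] N\NP   >
          [1,2] "heard" : (N\NP)/S
          [2,3] "plan" : S
      [3,4] "here" : ((S/NP)/(S/PP))\N
    [4,5] "the" : S/PP
  [5,6] "river" : NP

YES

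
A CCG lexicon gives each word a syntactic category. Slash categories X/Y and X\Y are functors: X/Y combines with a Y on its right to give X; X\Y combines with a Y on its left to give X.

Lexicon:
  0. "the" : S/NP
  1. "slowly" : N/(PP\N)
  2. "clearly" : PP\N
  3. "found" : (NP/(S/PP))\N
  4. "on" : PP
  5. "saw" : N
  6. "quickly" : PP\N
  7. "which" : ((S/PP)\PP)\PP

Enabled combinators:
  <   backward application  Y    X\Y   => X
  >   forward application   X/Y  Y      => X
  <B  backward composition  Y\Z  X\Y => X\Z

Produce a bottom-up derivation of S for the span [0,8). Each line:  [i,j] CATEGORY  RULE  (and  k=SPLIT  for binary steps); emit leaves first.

[0,8] S   >
  [0,1] "the" : S/NP
  [1,8] NP   >
    [1,4] NP/(S/PP)   <
      [1,3] N   >
        [1,2] "slowly" : N/(PP\N)
        [2,3] "clearly" : PP\N
      [3,4] "found" : (NP/(S/PP))\N
    [4,8] S/PP   <
      [4,5] "on" : PP
      [5,8] (S/PP)\PP   <
        [5,7] PP   <
          [5,6] "saw" : N
          [6,7] "quickly" : PP\N
        [7,8] "which" : ((S/PP)\PP)\PP

[0,1] S/NP  lex  "the"
[1,2] N/(PP\N)  lex  "slowly"
[2,3] PP\N  lex  "clearly"
[1,3] N  >  k=2
[3,4] (NP/(S/PP))\N  lex  "found"
[1,4] NP/(S/PP)  <  k=3
[4,5] PP  lex  "on"
[5,6] N  lex  "saw"
[6,7] PP\N  lex  "quickly"
[5,7] PP  <  k=6
[7,8] ((S/PP)\PP)\PP  lex  "which"
[5,8] (S/PP)\PP  <  k=7
[4,8] S/PP  <  k=5
[1,8] NP  >  k=4
[0,8] S  >  k=1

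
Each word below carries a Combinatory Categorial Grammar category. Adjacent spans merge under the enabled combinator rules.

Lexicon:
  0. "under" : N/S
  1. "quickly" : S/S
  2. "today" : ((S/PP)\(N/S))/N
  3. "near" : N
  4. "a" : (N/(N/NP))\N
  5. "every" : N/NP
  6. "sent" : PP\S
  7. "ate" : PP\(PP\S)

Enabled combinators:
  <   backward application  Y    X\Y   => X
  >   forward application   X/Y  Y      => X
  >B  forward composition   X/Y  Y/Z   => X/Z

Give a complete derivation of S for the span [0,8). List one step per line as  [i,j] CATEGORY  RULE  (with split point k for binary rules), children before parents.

[0,1] N/S  lex  "under"
[1,2] S/S  lex  "quickly"
[0,2] N/S  >B  k=1
[2,3] ((S/PP)\(N/S))/N  lex  "today"
[3,4] N  lex  "near"
[4,5] (N/(N/NP))\N  lex  "a"
[3,5] N/(N/NP)  <  k=4
[5,6] N/NP  lex  "every"
[3,6] N  >  k=5
[2,6] (S/PP)\(N/S)  >  k=3
[0,6] S/PP  <  k=2
[6,7] PP\S  lex  "sent"
[7,8] PP\(PP\S)  lex  "ate"
[6,8] PP  <  k=7
[0,8] S  >  k=6

[0,8] S   >
  [0,6] S/PP   <
    [0,2] N/S   >B
      [0,1] "under" : N/S
      [1,2] "quickly" : S/S
    [2,6] (S/PP)\(N/S)   >
      [2,3] "today" : ((S/PP)\(N/S))/N
      [3,6] N   >
        [3,5] N/(N/NP)   <
          [3,4] "near" : N
          [4,5] "a" : (N/(N/NP))\N
        [5,6] "every" : N/NP
  [6,8] PP   <
    [6,7] "sent" : PP\S
    [7,8] "ate" : PP\(PP\S)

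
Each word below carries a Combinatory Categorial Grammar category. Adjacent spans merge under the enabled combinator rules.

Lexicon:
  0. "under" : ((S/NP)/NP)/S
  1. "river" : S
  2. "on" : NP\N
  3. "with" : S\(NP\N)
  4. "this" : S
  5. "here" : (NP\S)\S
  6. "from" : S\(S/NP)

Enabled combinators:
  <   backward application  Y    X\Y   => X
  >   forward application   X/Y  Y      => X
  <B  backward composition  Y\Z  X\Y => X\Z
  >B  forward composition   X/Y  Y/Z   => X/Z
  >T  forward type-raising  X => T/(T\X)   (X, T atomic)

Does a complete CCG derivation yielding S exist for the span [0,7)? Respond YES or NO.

YES

[0,7] S   <
  [0,6] S/NP   >
    [0,2] (S/NP)/NP   >
      [0,1] "under" : ((S/NP)/NP)/S
      [1,2] "river" : S
    [2,6] NP   <
      [2,4] S   <
        [2,3] "on" : NP\N
        [3,4] "with" : S\(NP\N)
      [4,6] NP\S   <
        [4,5] "this" : S
        [5,6] "here" : (NP\S)\S
  [6,7] "from" : S\(S/NP)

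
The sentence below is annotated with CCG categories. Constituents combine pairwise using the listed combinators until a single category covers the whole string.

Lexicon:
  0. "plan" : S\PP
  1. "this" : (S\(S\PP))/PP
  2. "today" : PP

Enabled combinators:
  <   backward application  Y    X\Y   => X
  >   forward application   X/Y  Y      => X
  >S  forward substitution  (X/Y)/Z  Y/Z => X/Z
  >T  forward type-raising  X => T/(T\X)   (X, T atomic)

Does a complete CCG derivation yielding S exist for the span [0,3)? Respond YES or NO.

[0,3] S   <
  [0,1] "plan" : S\PP
  [1,3] S\(S\PP)   >
    [1,2] "this" : (S\(S\PP))/PP
    [2,3] "today" : PP

YES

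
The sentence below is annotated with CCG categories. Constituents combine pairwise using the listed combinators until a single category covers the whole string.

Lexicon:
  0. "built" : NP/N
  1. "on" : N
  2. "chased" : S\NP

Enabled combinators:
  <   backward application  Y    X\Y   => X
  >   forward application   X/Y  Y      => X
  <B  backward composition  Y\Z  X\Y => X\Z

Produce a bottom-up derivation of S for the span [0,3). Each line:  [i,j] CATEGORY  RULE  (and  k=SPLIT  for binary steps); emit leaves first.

[0,3] S   <
  [0,2] NP   >
    [0,1] "built" : NP/N
    [1,2] "on" : N
  [2,3] "chased" : S\NP

[0,1] NP/N  lex  "built"
[1,2] N  lex  "on"
[0,2] NP  >  k=1
[2,3] S\NP  lex  "chased"
[0,3] S  <  k=2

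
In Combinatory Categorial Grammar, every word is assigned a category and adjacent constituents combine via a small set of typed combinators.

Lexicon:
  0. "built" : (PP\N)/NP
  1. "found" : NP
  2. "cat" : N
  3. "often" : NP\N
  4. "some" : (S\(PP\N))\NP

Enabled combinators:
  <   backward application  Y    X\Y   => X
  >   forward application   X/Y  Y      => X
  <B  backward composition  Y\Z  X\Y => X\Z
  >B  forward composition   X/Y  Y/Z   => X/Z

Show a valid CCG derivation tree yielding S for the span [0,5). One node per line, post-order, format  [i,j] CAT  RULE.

[0,5] S   <
  [0,2] PP\N   >
    [0,1] "built" : (PP\N)/NP
    [1,2] "found" : NP
  [2,5] S\(PP\N)   <
    [2,4] NP   <
      [2,3] "cat" : N
      [3,4] "often" : NP\N
    [4,5] "some" : (S\(PP\N))\NP

[0,1] (PP\N)/NP  lex  "built"
[1,2] NP  lex  "found"
[0,2] PP\N  >  k=1
[2,3] N  lex  "cat"
[3,4] NP\N  lex  "often"
[2,4] NP  <  k=3
[4,5] (S\(PP\N))\NP  lex  "some"
[2,5] S\(PP\N)  <  k=4
[0,5] S  <  k=2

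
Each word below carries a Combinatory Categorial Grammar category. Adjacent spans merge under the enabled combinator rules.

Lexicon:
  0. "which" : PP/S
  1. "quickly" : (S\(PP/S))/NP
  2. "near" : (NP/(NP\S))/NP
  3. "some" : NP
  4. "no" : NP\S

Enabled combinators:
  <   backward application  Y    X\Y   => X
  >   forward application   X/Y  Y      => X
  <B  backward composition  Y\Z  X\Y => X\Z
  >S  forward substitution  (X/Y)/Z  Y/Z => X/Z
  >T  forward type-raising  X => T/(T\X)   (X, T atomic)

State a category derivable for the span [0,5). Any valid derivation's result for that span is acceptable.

[0,5] S   <
  [0,1] "which" : PP/S
  [1,5] S\(PP/S)   >
    [1,2] "quickly" : (S\(PP/S))/NP
    [2,5] NP   >
      [2,4] NP/(NP\S)   >
        [2,3] "near" : (NP/(NP\S))/NP
        [3,4] "some" : NP
      [4,5] "no" : NP\S

S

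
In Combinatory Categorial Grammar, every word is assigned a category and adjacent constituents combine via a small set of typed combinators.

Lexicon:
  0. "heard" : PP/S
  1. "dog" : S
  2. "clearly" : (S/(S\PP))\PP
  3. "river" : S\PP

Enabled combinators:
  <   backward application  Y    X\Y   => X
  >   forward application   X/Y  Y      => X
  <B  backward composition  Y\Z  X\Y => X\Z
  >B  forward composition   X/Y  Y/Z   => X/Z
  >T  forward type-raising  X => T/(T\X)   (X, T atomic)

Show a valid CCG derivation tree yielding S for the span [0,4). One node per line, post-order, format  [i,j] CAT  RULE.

[0,4] S   >
  [0,3] S/(S\PP)   <
    [0,2] PP   >
      [0,1] "heard" : PP/S
      [1,2] "dog" : S
    [2,3] "clearly" : (S/(S\PP))\PP
  [3,4] "river" : S\PP

[0,1] PP/S  lex  "heard"
[1,2] S  lex  "dog"
[0,2] PP  >  k=1
[2,3] (S/(S\PP))\PP  lex  "clearly"
[0,3] S/(S\PP)  <  k=2
[3,4] S\PP  lex  "river"
[0,4] S  >  k=3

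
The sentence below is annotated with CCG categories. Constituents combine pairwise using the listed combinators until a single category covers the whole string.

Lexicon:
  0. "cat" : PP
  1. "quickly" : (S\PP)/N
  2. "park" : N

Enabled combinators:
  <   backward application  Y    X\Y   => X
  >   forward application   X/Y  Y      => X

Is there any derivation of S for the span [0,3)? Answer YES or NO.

[0,3] S   <
  [0,1] "cat" : PP
  [1,3] S\PP   >
    [1,2] "quickly" : (S\PP)/N
    [2,3] "park" : N

YES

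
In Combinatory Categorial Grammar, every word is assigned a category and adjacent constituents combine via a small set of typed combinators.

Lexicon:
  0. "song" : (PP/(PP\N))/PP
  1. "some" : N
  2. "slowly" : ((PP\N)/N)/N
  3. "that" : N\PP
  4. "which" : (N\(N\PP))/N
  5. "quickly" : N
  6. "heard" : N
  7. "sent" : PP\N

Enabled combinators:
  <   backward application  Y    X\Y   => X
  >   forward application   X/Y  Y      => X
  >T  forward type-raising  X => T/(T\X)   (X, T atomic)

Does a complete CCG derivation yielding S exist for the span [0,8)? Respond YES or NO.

(PP/(PP\N))/PP N ((PP\N)/N)/N N\PP (N\(N\PP))/N N N PP\N
CKY chart[0,8] = {N/(N\PP), NP/(NP\PP), PP, PP/(PP\PP), S/(S\PP)}; S ∉ chart

NO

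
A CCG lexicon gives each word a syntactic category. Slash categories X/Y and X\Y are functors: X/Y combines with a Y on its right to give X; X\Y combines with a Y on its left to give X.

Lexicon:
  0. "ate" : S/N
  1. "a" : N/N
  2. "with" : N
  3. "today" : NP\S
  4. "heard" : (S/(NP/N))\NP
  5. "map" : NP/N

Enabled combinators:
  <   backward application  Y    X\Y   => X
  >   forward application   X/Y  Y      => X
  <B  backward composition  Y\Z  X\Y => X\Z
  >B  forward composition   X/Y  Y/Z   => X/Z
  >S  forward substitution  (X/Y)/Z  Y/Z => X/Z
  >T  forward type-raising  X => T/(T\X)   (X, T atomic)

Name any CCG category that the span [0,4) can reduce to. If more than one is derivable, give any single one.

[0,6] S   >
  [0,5] S/(NP/N)   <
    [0,4] NP   <
      [0,3] S   >
        [0,2] S/N   >B
          [0,1] "ate" : S/N
          [1,2] "a" : N/N
        [2,3] "with" : N
      [3,4] "today" : NP\S
    [4,5] "heard" : (S/(NP/N))\NP
  [5,6] "map" : NP/N

NP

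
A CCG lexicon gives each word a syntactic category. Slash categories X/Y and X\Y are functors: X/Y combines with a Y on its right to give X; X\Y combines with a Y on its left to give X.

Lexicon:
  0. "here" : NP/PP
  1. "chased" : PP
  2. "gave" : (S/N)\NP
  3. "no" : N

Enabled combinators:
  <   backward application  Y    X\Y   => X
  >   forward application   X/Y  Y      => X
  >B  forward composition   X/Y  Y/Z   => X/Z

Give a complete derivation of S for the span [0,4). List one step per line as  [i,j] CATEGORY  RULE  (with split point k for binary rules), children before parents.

[0,4] S   >
  [0,3] S/N   <
    [0,2] NP   >
      [0,1] "here" : NP/PP
      [1,2] "chased" : PP
    [2,3] "gave" : (S/N)\NP
  [3,4] "no" : N

[0,1] NP/PP  lex  "here"
[1,2] PP  lex  "chased"
[0,2] NP  >  k=1
[2,3] (S/N)\NP  lex  "gave"
[0,3] S/N  <  k=2
[3,4] N  lex  "no"
[0,4] S  >  k=3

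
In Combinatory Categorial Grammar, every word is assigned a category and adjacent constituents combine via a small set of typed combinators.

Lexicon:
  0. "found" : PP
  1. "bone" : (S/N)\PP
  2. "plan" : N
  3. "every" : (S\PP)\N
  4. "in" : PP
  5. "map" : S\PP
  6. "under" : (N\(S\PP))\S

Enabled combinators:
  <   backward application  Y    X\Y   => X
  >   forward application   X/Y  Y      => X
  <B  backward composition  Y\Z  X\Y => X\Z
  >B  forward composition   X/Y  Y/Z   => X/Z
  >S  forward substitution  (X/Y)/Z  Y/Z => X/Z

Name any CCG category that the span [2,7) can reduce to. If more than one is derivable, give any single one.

[0,7] S   >
  [0,2] S/N   <
    [0,1] "found" : PP
    [1,2] "bone" : (S/N)\PP
  [2,7] N   <
    [2,4] S\PP   <
      [2,3] "plan" : N
      [3,4] "every" : (S\PP)\N
    [4,7] N\(S\PP)   <
      [4,6] S   <
        [4,5] "in" : PP
        [5,6] "map" : S\PP
      [6,7] "under" : (N\(S\PP))\S

N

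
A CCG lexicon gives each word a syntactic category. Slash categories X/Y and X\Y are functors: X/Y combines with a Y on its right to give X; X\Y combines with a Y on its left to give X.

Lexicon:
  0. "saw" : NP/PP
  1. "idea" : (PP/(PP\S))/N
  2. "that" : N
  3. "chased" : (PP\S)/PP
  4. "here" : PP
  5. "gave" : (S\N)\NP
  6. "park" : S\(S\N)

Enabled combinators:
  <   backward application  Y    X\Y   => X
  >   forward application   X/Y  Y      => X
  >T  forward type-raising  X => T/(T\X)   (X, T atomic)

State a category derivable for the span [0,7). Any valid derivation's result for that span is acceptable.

[0,7] S   <
  [0,6] S\N   <
    [0,5] NP   >
      [0,1] "saw" : NP/PP
      [1,5] PP   >
        [1,3] PP/(PP\S)   >
          [1,2] "idea" : (PP/(PP\S))/N
          [2,3] "that" : N
        [3,5] PP\S   >
          [3,4] "chased" : (PP\S)/PP
          [4,5] "here" : PP
    [5,6] "gave" : (S\N)\NP
  [6,7] "park" : S\(S\N)

S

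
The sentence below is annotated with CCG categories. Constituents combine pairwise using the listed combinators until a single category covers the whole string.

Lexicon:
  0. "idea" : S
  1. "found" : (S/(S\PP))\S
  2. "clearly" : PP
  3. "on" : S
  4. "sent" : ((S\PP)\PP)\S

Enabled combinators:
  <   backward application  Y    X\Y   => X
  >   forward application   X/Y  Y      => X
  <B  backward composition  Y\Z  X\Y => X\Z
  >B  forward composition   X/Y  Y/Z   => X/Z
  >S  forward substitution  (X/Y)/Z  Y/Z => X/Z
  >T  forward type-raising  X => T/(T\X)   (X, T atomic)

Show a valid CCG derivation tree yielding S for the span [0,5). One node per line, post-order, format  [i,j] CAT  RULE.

[0,1] S  lex  "idea"
[1,2] (S/(S\PP))\S  lex  "found"
[0,2] S/(S\PP)  <  k=1
[2,3] PP  lex  "clearly"
[3,4] S  lex  "on"
[4,5] ((S\PP)\PP)\S  lex  "sent"
[3,5] (S\PP)\PP  <  k=4
[2,5] S\PP  <  k=3
[0,5] S  >  k=2

[0,5] S   >
  [0,2] S/(S\PP)   <
    [0,1] "idea" : S
    [1,2] "found" : (S/(S\PP))\S
  [2,5] S\PP   <
    [2,3] "clearly" : PP
    [3,5] (S\PP)\PP   <
      [3,4] "on" : S
      [4,5] "sent" : ((S\PP)\PP)\S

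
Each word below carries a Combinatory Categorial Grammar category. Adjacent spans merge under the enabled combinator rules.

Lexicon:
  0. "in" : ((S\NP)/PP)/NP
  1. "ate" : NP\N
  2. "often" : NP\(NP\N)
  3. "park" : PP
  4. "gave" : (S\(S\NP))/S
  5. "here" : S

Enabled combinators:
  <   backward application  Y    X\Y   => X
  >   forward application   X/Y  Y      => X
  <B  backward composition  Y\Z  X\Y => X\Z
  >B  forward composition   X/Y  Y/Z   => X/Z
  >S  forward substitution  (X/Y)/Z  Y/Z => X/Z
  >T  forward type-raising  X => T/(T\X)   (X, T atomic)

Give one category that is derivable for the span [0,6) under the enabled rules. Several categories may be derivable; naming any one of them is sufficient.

S

[0,6] S   <
  [0,4] S\NP   >
    [0,3] (S\NP)/PP   >
      [0,1] "in" : ((S\NP)/PP)/NP
      [1,3] NP   <
        [1,2] "ate" : NP\N
        [2,3] "often" : NP\(NP\N)
    [3,4] "park" : PP
  [4,6] S\(S\NP)   >
    [4,5] "gave" : (S\(S\NP))/S
    [5,6] "here" : S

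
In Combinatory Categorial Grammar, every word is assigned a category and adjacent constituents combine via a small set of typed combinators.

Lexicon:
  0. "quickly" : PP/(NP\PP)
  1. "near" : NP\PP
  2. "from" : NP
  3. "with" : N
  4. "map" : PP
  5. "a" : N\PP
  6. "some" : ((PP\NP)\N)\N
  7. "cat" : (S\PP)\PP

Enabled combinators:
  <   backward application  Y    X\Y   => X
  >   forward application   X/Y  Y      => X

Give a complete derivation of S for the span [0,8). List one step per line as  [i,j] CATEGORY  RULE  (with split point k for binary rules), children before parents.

[0,1] PP/(NP\PP)  lex  "quickly"
[1,2] NP\PP  lex  "near"
[0,2] PP  >  k=1
[2,3] NP  lex  "from"
[3,4] N  lex  "with"
[4,5] PP  lex  "map"
[5,6] N\PP  lex  "a"
[4,6] N  <  k=5
[6,7] ((PP\NP)\N)\N  lex  "some"
[4,7] (PP\NP)\N  <  k=6
[3,7] PP\NP  <  k=4
[2,7] PP  <  k=3
[7,8] (S\PP)\PP  lex  "cat"
[2,8] S\PP  <  k=7
[0,8] S  <  k=2

[0,8] S   <
  [0,2] PP   >
    [0,1] "quickly" : PP/(NP\PP)
    [1,2] "near" : NP\PP
  [2,8] S\PP   <
    [2,7] PP   <
      [2,3] "from" : NP
      [3,7] PP\NP   <
        [3,4] "with" : N
        [4,7] (PP\NP)\N   <
          [4,6] N   <
            [4,5] "map" : PP
            [5,6] "a" : N\PP
          [6,7] "some" : ((PP\NP)\N)\N
    [7,8] "cat" : (S\PP)\PP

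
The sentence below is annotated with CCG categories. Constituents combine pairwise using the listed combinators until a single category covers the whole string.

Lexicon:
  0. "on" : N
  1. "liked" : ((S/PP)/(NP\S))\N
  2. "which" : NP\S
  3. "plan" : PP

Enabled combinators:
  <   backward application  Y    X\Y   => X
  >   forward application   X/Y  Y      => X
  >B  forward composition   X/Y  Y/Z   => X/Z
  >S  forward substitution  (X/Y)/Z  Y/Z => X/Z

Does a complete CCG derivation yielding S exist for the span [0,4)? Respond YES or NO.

YES

[0,4] S   >
  [0,3] S/PP   >
    [0,2] (S/PP)/(NP\S)   <
      [0,1] "on" : N
      [1,2] "liked" : ((S/PP)/(NP\S))\N
    [2,3] "which" : NP\S
  [3,4] "plan" : PP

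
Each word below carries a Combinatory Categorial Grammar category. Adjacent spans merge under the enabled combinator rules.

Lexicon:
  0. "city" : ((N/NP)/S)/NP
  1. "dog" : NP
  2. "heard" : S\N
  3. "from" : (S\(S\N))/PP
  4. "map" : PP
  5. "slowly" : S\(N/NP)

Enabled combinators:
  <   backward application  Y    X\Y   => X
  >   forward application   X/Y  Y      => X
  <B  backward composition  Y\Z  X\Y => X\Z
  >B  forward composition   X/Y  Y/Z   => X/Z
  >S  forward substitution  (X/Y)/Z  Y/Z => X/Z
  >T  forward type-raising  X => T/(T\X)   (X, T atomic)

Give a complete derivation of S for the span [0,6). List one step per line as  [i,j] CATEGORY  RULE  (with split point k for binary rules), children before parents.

[0,6] S   <
  [0,5] N/NP   >
    [0,2] (N/NP)/S   >
      [0,1] "city" : ((N/NP)/S)/NP
      [1,2] "dog" : NP
    [2,5] S   <
      [2,3] "heard" : S\N
      [3,5] S\(S\N)   >
        [3,4] "from" : (S\(S\N))/PP
        [4,5] "map" : PP
  [5,6] "slowly" : S\(N/NP)

[0,1] ((N/NP)/S)/NP  lex  "city"
[1,2] NP  lex  "dog"
[0,2] (N/NP)/S  >  k=1
[2,3] S\N  lex  "heard"
[3,4] (S\(S\N))/PP  lex  "from"
[4,5] PP  lex  "map"
[3,5] S\(S\N)  >  k=4
[2,5] S  <  k=3
[0,5] N/NP  >  k=2
[5,6] S\(N/NP)  lex  "slowly"
[0,6] S  <  k=5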